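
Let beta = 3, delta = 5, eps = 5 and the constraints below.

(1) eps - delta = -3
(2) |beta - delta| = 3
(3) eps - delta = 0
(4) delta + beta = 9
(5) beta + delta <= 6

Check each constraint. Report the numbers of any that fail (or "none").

The assignment fails constraints 1, 2, 4, 5.

(1) eps - delta = 5 - 5 = 0, not -3  fails
(2) |3 - 5| = 2, not 3  fails
(3) eps - delta = 5 - 5 = 0  holds
(4) delta + beta = 5 + 3 = 8, not 9  fails
(5) beta + delta = 3 + 5 = 8; 8 > 6, bound 6 not met  fails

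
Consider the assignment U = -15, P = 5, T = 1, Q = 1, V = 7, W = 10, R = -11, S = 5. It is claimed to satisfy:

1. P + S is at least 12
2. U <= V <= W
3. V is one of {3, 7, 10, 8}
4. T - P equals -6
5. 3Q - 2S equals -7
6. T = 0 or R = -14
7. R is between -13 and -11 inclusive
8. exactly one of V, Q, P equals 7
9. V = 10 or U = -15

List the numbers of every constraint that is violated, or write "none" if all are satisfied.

1. P + S = 5 + 5 = 10; 10 < 12, bound 12 not met — violated.
2. values -15 <= 7 <= 10 — satisfied.
3. V = 7 is in {3, 7, 10, 8} — satisfied.
4. T - P = 1 - 5 = -4, not -6 — violated.
5. 3Q - 2S = 3(1) - 2(5) = -7 — satisfied.
6. T = 1 ≠ 0 and R = -11 ≠ -14; both disjuncts false — violated.
7. R = -11 lies in [-13, -11] — satisfied.
8. V=7, Q=1, P=5; 1 of them equals 7 — satisfied.
9. V = 7 ≠ 10, but U = -15 = -15 (second disjunct) — satisfied.

No — constraints 1, 4, and 6 are not satisfied.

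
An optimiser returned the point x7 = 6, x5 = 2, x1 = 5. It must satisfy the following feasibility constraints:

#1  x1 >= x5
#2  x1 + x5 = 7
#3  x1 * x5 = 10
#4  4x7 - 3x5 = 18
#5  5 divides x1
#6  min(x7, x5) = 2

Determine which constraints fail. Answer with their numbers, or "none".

#1 x1 = 5, x5 = 2; 5 ≥ 2 — holds.
#2 x1 + x5 = 5 + 2 = 7 — holds.
#3 x1 * x5 = 5 * 2 = 10 — holds.
#4 4x7 - 3x5 = 4(6) - 3(2) = 18 — holds.
#5 5 / 5 = 1, so 5 divides 5 — holds.
#6 min(6, 2) = 2 — holds.

Yes — all constraints hold.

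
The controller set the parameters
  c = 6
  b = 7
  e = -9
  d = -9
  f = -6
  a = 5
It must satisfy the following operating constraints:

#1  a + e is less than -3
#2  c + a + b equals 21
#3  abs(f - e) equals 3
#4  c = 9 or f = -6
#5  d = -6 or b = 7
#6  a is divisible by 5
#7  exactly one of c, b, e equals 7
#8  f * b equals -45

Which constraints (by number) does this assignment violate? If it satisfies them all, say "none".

#1 a + e = 5 + (-9) = -4; -4 < -3 — holds.
#2 c + a + b = 6 + 5 + 7 = 18, not 21 — does not hold.
#3 abs(-6 - (-9)) = 3 — holds.
#4 c = 6 ≠ 9, but f = -6 = -6 (second disjunct) — holds.
#5 d = -9 ≠ -6, but b = 7 = 7 (second disjunct) — holds.
#6 5 / 5 = 1, so 5 divides 5 — holds.
#7 c=6, b=7, e=-9; 1 of them equals 7 — holds.
#8 f * b = -6 * 7 = -42, not -45 — does not hold.

No — constraints 2 and 8 are not satisfied.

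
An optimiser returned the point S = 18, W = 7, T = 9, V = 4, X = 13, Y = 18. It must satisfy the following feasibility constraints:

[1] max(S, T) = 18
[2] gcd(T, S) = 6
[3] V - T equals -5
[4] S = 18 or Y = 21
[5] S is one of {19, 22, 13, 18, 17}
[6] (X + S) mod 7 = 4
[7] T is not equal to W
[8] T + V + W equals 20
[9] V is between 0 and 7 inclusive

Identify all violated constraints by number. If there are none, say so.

[1] max(18, 9) = 18  true
[2] gcd(9, 18) = 9, not 6  false
[3] V - T = 4 - 9 = -5  true
[4] S = 18 = 18 (first disjunct)  true
[5] S = 18 is in {19, 22, 13, 18, 17}  true
[6] X + S = 31; 31 mod 7 = 3, not 4  false
[7] T = 9, W = 7; distinct  true
[8] T + V + W = 9 + 4 + 7 = 20  true
[9] V = 4 lies in [0, 7]  true

No — constraints 2, 6 are not satisfied.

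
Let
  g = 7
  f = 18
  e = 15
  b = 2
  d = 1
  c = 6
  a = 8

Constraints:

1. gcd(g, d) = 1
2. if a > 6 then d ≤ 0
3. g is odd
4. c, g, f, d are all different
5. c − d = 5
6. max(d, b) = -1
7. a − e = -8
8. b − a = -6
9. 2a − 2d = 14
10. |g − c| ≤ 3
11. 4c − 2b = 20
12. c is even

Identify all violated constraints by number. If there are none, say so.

1. gcd(7, 1) = 1  ✔
2. a = 8 > 6, so we need d ≤ 0; but d = 1 > 0  ✘
3. g = 7 is odd  ✔
4. values 6, 7, 18, 1 are pairwise distinct  ✔
5. c − d = 6 − 1 = 5  ✔
6. max(1, 2) = 2, not -1  ✘
7. a − e = 8 − 15 = -7, not -8  ✘
8. b − a = 2 − 8 = -6  ✔
9. 2a − 2d = 2(8) − 2(1) = 14  ✔
10. |7 − 6| = 1; 1 ≤ 3  ✔
11. 4c − 2b = 4(6) − 2(2) = 20  ✔
12. c = 6 is even  ✔

Constraints 2, 6, 7 do not hold.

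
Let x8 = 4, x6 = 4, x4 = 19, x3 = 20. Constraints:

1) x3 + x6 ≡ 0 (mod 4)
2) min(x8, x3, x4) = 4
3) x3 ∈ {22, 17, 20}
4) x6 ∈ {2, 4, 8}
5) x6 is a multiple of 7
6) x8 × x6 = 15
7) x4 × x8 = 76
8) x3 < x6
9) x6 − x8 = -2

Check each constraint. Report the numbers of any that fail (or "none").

Violated: 5, 6, 8, and 9.

1) x3 + x6 = 24; 24 mod 4 = 0 — holds.
2) min(4, 20, 19) = 4 — holds.
3) x3 = 20 is in {22, 17, 20} — holds.
4) x6 = 4 is in {2, 4, 8} — holds.
5) 4 = 7×0 + 4, so 7 does not divide 4 — fails.
6) x8 × x6 = 4 × 4 = 16, not 15 — fails.
7) x4 × x8 = 19 × 4 = 76 — holds.
8) x3 = 20, x6 = 4; 20 ≥ 4 (want <) — fails.
9) x6 − x8 = 4 − 4 = 0, not -2 — fails.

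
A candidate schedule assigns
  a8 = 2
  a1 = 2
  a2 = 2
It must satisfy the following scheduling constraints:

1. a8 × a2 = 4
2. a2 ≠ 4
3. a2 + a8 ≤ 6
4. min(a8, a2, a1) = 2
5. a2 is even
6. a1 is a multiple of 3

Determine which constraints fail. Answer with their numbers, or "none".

1. a8 × a2 = 2 × 2 = 4 — satisfied.
2. a2 = 2, and 2 ≠ 4 — satisfied.
3. a2 + a8 = 2 + 2 = 4; 4 ≤ 6 — satisfied.
4. min(2, 2, 2) = 2 — satisfied.
5. a2 = 2 is even — satisfied.
6. 2 = 3×0 + 2, so 3 does not divide 2 — violated.

The assignment fails constraint 6.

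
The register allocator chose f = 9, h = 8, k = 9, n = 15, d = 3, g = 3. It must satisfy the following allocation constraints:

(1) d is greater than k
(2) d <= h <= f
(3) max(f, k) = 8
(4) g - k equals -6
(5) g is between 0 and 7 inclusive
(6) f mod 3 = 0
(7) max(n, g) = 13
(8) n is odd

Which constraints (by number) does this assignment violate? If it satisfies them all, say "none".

Violated: 1, 3, 7.

(1) d = 3, k = 9; 3 ≤ 9 (want >) — violated.
(2) values 3 <= 8 <= 9 — satisfied.
(3) max(9, 9) = 9, not 8 — violated.
(4) g - k = 3 - 9 = -6 — satisfied.
(5) g = 3 lies in [0, 7] — satisfied.
(6) 9 mod 3 = 0 — satisfied.
(7) max(15, 3) = 15, not 13 — violated.
(8) n = 15 is odd — satisfied.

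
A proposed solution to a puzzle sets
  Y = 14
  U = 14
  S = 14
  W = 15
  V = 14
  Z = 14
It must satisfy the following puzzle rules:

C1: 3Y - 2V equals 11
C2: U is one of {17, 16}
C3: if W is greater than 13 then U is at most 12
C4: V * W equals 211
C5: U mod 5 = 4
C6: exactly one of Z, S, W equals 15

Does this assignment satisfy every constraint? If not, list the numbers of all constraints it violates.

C1: 3Y - 2V = 3(14) - 2(14) = 14, not 11  false
C2: U = 14 is not in {17, 16}  false
C3: W = 15 > 13, so we need U ≤ 12; but U = 14 > 12  false
C4: V * W = 14 * 15 = 210, not 211  false
C5: 14 mod 5 = 4  true
C6: Z=14, S=14, W=15; 1 of them equals 15  true

The assignment fails constraints 1, 2, 3, 4.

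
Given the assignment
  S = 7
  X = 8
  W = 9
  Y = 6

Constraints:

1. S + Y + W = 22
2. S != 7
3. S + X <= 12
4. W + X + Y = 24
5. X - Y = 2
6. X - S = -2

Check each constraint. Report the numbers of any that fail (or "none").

1. S + Y + W = 7 + 6 + 9 = 22  OK
2. S = 7, but 7 is required to differ  FAIL
3. S + X = 7 + 8 = 15; 15 > 12, bound 12 not met  FAIL
4. W + X + Y = 9 + 8 + 6 = 23, not 24  FAIL
5. X - Y = 8 - 6 = 2  OK
6. X - S = 8 - 7 = 1, not -2  FAIL

The assignment fails constraints 2, 3, 4, 6.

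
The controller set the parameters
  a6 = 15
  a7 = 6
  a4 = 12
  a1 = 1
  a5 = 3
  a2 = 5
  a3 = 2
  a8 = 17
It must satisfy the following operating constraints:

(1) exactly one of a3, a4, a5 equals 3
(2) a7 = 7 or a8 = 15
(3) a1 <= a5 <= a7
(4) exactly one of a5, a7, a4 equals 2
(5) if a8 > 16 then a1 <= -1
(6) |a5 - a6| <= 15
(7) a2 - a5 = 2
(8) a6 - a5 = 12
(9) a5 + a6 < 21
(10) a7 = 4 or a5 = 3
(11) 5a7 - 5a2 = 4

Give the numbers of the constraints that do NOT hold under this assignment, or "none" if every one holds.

(1) a3=2, a4=12, a5=3; 1 of them equals 3  ✓
(2) a7 = 6 ≠ 7 and a8 = 17 ≠ 15; both disjuncts false  ✗
(3) values 1 <= 3 <= 6  ✓
(4) a5=3, a7=6, a4=12; 0 of them equal 2, not exactly one  ✗
(5) a8 = 17 > 16, so we need a1 ≤ -1; but a1 = 1 > -1  ✗
(6) |3 - 15| = 12; 12 ≤ 15  ✓
(7) a2 - a5 = 5 - 3 = 2  ✓
(8) a6 - a5 = 15 - 3 = 12  ✓
(9) a5 + a6 = 3 + 15 = 18; 18 < 21  ✓
(10) a7 = 6 ≠ 4, but a5 = 3 = 3 (second disjunct)  ✓
(11) 5a7 - 5a2 = 5(6) - 5(5) = 5, not 4  ✗

Constraints 2, 4, 5, 11 do not hold.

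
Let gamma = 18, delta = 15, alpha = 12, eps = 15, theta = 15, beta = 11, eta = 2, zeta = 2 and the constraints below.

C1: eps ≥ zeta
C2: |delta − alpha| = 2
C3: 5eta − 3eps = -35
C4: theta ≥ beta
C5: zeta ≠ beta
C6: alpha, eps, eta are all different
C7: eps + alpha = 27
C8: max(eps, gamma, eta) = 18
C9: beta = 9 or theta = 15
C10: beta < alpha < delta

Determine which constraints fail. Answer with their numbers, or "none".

C1: eps = 15, zeta = 2; 15 ≥ 2  yes
C2: |15 − 12| = 3, not 2  no
C3: 5eta − 3eps = 5(2) − 3(15) = -35  yes
C4: theta = 15, beta = 11; 15 ≥ 11  yes
C5: zeta = 2, beta = 11; distinct  yes
C6: values 12, 15, 2 are pairwise distinct  yes
C7: eps + alpha = 15 + 12 = 27  yes
C8: max(15, 18, 2) = 18  yes
C9: beta = 11 ≠ 9, but theta = 15 = 15 (second disjunct)  yes
C10: values 11 < 12 < 15  yes

The assignment fails constraint 2.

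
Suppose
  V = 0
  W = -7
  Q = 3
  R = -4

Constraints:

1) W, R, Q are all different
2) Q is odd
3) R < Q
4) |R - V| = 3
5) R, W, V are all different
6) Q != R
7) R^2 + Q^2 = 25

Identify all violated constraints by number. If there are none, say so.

Violated: 4.

1) values -7, -4, 3 are pairwise distinct  OK
2) Q = 3 is odd  OK
3) R = -4, Q = 3; -4 < 3  OK
4) |-4 - 0| = 4, not 3  FAIL
5) values -4, -7, 0 are pairwise distinct  OK
6) Q = 3, R = -4; distinct  OK
7) R^2 + Q^2 = (-4)^2 + 3^2 = 16 + 9 = 25  OK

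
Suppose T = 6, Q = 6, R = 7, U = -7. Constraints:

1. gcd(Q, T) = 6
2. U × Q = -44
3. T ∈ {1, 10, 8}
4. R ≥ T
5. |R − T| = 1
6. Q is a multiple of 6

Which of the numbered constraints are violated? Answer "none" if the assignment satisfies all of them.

No — constraints 2, 3 are not satisfied.

1. gcd(6, 6) = 6 — holds.
2. U × Q = -7 × 6 = -42, not -44 — fails.
3. T = 6 is not in {1, 10, 8} — fails.
4. R = 7, T = 6; 7 ≥ 6 — holds.
5. |7 − 6| = 1 — holds.
6. 6 / 6 = 1, so 6 divides 6 — holds.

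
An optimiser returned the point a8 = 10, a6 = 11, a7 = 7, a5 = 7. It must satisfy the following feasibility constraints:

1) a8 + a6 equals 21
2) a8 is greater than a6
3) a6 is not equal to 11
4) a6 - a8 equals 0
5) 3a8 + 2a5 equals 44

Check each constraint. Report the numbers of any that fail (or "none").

The assignment fails constraints 2, 3, and 4.

1) a8 + a6 = 10 + 11 = 21  ✔
2) a8 = 10, a6 = 11; 10 ≤ 11 (want >)  ✘
3) a6 = 11, but 11 is required to differ  ✘
4) a6 - a8 = 11 - 10 = 1, not 0  ✘
5) 3a8 + 2a5 = 3(10) + 2(7) = 44  ✔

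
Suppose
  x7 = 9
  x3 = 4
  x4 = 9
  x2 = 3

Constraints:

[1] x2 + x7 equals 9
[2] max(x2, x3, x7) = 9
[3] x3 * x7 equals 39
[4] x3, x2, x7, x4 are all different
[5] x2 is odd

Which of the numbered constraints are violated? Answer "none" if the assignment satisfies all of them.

The assignment fails constraints 1, 3, and 4.

[1] x2 + x7 = 3 + 9 = 12, not 9 — violated.
[2] max(3, 4, 9) = 9 — satisfied.
[3] x3 * x7 = 4 * 9 = 36, not 39 — violated.
[4] x7 = x4 = 9, not all different — violated.
[5] x2 = 3 is odd — satisfied.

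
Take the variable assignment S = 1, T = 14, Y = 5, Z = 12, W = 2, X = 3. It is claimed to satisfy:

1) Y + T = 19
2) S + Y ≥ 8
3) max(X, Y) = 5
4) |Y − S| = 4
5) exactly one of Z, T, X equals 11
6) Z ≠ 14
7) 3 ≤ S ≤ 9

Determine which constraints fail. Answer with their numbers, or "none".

1) Y + T = 5 + 14 = 19 — holds.
2) S + Y = 1 + 5 = 6; 6 < 8, bound 8 not met — fails.
3) max(3, 5) = 5 — holds.
4) |5 − 1| = 4 — holds.
5) Z=12, T=14, X=3; 0 of them equal 11, not exactly one — fails.
6) Z = 12, and 12 ≠ 14 — holds.
7) S = 1 is outside [3, 9] — fails.

No — constraints 2, 5, and 7 are not satisfied.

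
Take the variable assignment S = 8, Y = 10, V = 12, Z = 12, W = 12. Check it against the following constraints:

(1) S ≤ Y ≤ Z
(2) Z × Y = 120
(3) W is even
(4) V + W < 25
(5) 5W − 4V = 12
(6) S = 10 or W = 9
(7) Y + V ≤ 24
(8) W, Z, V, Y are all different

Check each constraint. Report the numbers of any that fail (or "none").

The assignment fails constraints 6 and 8.

(1) values 8 ≤ 10 ≤ 12 — OK.
(2) Z × Y = 12 × 10 = 120 — OK.
(3) W = 12 is even — OK.
(4) V + W = 12 + 12 = 24; 24 < 25 — OK.
(5) 5W − 4V = 5(12) − 4(12) = 12 — OK.
(6) S = 8 ≠ 10 and W = 12 ≠ 9; both disjuncts false — violated.
(7) Y + V = 10 + 12 = 22; 22 ≤ 24 — OK.
(8) W = Z = 12, not all different — violated.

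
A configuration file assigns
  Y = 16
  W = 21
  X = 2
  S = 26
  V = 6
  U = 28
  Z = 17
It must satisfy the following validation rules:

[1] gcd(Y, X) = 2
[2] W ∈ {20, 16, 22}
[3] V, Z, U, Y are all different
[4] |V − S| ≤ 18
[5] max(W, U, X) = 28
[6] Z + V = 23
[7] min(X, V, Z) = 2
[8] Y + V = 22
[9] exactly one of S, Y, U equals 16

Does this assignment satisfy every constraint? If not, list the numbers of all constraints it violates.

[1] gcd(16, 2) = 2  holds
[2] W = 21 is not in {20, 16, 22}  fails
[3] values 6, 17, 28, 16 are pairwise distinct  holds
[4] |6 − 26| = 20; 20 > 18, exceeds bound 18  fails
[5] max(21, 28, 2) = 28  holds
[6] Z + V = 17 + 6 = 23  holds
[7] min(2, 6, 17) = 2  holds
[8] Y + V = 16 + 6 = 22  holds
[9] S=26, Y=16, U=28; 1 of them equals 16  holds

The assignment fails constraints 2 and 4.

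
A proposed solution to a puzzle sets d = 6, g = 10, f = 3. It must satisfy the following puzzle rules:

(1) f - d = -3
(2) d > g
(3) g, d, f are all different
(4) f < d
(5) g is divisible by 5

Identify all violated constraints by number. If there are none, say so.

(1) f - d = 3 - 6 = -3 — OK.
(2) d = 6, g = 10; 6 ≤ 10 (want >) — violated.
(3) values 10, 6, 3 are pairwise distinct — OK.
(4) f = 3, d = 6; 3 < 6 — OK.
(5) 10 / 5 = 2, so 5 divides 10 — OK.

The assignment fails constraint 2.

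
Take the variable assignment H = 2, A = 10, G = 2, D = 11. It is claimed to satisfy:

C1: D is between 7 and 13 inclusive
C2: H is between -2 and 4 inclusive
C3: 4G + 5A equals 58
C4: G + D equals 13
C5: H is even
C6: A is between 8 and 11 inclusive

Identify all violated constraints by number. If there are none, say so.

C1: D = 11 lies in [7, 13] — satisfied.
C2: H = 2 lies in [-2, 4] — satisfied.
C3: 4G + 5A = 4(2) + 5(10) = 58 — satisfied.
C4: G + D = 2 + 11 = 13 — satisfied.
C5: H = 2 is even — satisfied.
C6: A = 10 lies in [8, 11] — satisfied.

None — every constraint holds.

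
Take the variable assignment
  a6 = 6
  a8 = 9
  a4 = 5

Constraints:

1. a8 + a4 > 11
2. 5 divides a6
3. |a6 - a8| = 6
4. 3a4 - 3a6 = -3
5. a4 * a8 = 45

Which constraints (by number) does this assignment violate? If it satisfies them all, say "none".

Constraints 2 and 3 do not hold.

1. a8 + a4 = 9 + 5 = 14; 14 > 11 — holds.
2. 6 = 5*1 + 1, so 5 does not divide 6 — does not hold.
3. |6 - 9| = 3, not 6 — does not hold.
4. 3a4 - 3a6 = 3(5) - 3(6) = -3 — holds.
5. a4 * a8 = 5 * 9 = 45 — holds.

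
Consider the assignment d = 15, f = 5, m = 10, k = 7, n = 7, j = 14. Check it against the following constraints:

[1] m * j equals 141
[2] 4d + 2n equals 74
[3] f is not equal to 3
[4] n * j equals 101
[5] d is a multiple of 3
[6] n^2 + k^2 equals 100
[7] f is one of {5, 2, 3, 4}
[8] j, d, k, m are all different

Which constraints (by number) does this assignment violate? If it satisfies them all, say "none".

[1] m * j = 10 * 14 = 140, not 141  no
[2] 4d + 2n = 4(15) + 2(7) = 74  yes
[3] f = 5, and 5 ≠ 3  yes
[4] n * j = 7 * 14 = 98, not 101  no
[5] 15 / 3 = 5, so 3 divides 15  yes
[6] n^2 + k^2 = 7^2 + 7^2 = 49 + 49 = 98, not 100  no
[7] f = 5 is in {5, 2, 3, 4}  yes
[8] values 14, 15, 7, 10 are pairwise distinct  yes

Constraints 1, 4, and 6 do not hold.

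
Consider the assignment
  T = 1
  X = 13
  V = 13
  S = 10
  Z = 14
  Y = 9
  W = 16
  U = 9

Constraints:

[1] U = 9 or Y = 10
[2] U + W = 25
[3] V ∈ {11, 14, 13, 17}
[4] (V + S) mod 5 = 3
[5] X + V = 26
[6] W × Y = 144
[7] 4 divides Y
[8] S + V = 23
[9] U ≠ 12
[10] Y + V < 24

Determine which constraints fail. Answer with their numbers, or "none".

[1] U = 9 = 9 (first disjunct) — OK.
[2] U + W = 9 + 16 = 25 — OK.
[3] V = 13 is in {11, 14, 13, 17} — OK.
[4] V + S = 23; 23 mod 5 = 3 — OK.
[5] X + V = 13 + 13 = 26 — OK.
[6] W × Y = 16 × 9 = 144 — OK.
[7] 9 = 4×2 + 1, so 4 does not divide 9 — violated.
[8] S + V = 10 + 13 = 23 — OK.
[9] U = 9, and 9 ≠ 12 — OK.
[10] Y + V = 9 + 13 = 22; 22 < 24 — OK.

Violated: 7.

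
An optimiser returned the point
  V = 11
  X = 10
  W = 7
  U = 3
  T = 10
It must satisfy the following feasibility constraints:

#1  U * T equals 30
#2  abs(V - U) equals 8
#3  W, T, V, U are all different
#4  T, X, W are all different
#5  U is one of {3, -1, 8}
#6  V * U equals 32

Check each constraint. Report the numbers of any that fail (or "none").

#1 U * T = 3 * 10 = 30  yes
#2 abs(11 - 3) = 8  yes
#3 values 7, 10, 11, 3 are pairwise distinct  yes
#4 T = X = 10, not all different  no
#5 U = 3 is in {3, -1, 8}  yes
#6 V * U = 11 * 3 = 33, not 32  no

Violated: 4 and 6.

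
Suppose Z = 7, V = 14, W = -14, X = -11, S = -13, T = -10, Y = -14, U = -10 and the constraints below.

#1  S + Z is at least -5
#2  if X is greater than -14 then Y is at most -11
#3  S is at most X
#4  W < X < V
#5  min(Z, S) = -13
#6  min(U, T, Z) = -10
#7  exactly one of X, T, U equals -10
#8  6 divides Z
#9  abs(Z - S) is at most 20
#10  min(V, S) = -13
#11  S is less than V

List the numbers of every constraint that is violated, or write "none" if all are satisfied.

Constraints 1, 7, and 8 do not hold.

#1 S + Z = -13 + 7 = -6; -6 < -5, bound -5 not met  ✘
#2 X = -11 > -14, so we need Y ≤ -11; Y = -14 ≤ -11  ✔
#3 S = -13, X = -11; -13 ≤ -11  ✔
#4 values -14 < -11 < 14  ✔
#5 min(7, -13) = -13  ✔
#6 min(-10, -10, 7) = -10  ✔
#7 X=-11, T=-10, U=-10; 2 of them equal -10, not exactly one  ✘
#8 7 = 6*1 + 1, so 6 does not divide 7  ✘
#9 abs(7 - (-13)) = 20; 20 ≤ 20  ✔
#10 min(14, -13) = -13  ✔
#11 S = -13, V = 14; -13 < 14  ✔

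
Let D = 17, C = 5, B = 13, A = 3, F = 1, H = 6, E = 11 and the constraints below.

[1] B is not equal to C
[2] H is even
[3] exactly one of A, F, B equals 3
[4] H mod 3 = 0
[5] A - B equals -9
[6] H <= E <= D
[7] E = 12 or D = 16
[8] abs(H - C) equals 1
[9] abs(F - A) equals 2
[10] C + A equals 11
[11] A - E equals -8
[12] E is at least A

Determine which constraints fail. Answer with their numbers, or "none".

[1] B = 13, C = 5; distinct  holds
[2] H = 6 is even  holds
[3] A=3, F=1, B=13; 1 of them equals 3  holds
[4] 6 mod 3 = 0  holds
[5] A - B = 3 - 13 = -10, not -9  fails
[6] values 6 <= 11 <= 17  holds
[7] E = 11 ≠ 12 and D = 17 ≠ 16; both disjuncts false  fails
[8] abs(6 - 5) = 1  holds
[9] abs(1 - 3) = 2  holds
[10] C + A = 5 + 3 = 8, not 11  fails
[11] A - E = 3 - 11 = -8  holds
[12] E = 11, A = 3; 11 ≥ 3  holds

No — constraints 5, 7, 10 are not satisfied.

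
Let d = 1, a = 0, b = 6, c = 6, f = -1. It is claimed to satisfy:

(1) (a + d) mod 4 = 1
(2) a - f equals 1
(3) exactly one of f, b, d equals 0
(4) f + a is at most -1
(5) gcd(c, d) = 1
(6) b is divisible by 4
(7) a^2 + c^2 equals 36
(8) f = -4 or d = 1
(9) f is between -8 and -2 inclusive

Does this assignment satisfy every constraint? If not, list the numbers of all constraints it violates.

(1) a + d = 1; 1 mod 4 = 1  OK
(2) a - f = 0 - (-1) = 1  OK
(3) f=-1, b=6, d=1; 0 of them equal 0, not exactly one  FAIL
(4) f + a = -1 + 0 = -1; -1 ≤ -1  OK
(5) gcd(6, 1) = 1  OK
(6) 6 = 4*1 + 2, so 4 does not divide 6  FAIL
(7) a^2 + c^2 = 0^2 + 6^2 = 0 + 36 = 36  OK
(8) f = -1 ≠ -4, but d = 1 = 1 (second disjunct)  OK
(9) f = -1 is outside [-8, -2]  FAIL

The assignment fails constraints 3, 6, and 9.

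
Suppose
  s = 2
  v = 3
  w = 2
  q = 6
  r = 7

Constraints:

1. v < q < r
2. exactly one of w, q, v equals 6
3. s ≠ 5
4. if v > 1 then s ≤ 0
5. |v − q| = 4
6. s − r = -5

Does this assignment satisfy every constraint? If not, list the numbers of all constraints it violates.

Constraints 4 and 5 are violated.

1. values 3 < 6 < 7  true
2. w=2, q=6, v=3; 1 of them equals 6  true
3. s = 2, and 2 ≠ 5  true
4. v = 3 > 1, so we need s ≤ 0; but s = 2 > 0  false
5. |3 − 6| = 3, not 4  false
6. s − r = 2 − 7 = -5  true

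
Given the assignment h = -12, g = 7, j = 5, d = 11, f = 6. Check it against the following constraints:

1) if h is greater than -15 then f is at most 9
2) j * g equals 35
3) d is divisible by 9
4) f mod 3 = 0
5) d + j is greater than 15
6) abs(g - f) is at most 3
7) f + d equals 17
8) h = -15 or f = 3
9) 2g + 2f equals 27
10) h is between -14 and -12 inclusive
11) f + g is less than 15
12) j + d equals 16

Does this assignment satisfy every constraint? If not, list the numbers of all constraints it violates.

1) h = -12 > -15, so we need f ≤ 9; f = 6 ≤ 9  holds
2) j * g = 5 * 7 = 35  holds
3) 11 = 9*1 + 2, so 9 does not divide 11  fails
4) 6 mod 3 = 0  holds
5) d + j = 11 + 5 = 16; 16 > 15  holds
6) abs(7 - 6) = 1; 1 ≤ 3  holds
7) f + d = 6 + 11 = 17  holds
8) h = -12 ≠ -15 and f = 6 ≠ 3; both disjuncts false  fails
9) 2g + 2f = 2(7) + 2(6) = 26, not 27  fails
10) h = -12 lies in [-14, -12]  holds
11) f + g = 6 + 7 = 13; 13 < 15  holds
12) j + d = 5 + 11 = 16  holds

Constraints 3, 8, and 9 do not hold.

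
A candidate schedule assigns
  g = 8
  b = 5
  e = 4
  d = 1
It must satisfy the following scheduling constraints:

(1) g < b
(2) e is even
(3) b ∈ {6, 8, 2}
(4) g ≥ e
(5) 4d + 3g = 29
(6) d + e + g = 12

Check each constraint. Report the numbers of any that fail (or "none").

Violated: 1, 3, 5, 6.

(1) g = 8, b = 5; 8 ≥ 5 (want <)  fails
(2) e = 4 is even  holds
(3) b = 5 is not in {6, 8, 2}  fails
(4) g = 8, e = 4; 8 ≥ 4  holds
(5) 4d + 3g = 4(1) + 3(8) = 28, not 29  fails
(6) d + e + g = 1 + 4 + 8 = 13, not 12  fails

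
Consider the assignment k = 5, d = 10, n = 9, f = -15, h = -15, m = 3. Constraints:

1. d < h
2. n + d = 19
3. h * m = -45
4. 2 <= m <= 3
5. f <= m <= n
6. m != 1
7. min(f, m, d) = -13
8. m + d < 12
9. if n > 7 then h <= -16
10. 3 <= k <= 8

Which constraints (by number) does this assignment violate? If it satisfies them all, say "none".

1. d = 10, h = -15; 10 ≥ -15 (want <) — does not hold.
2. n + d = 9 + 10 = 19 — holds.
3. h * m = -15 * 3 = -45 — holds.
4. m = 3 lies in [2, 3] — holds.
5. values -15 <= 3 <= 9 — holds.
6. m = 3, and 3 ≠ 1 — holds.
7. min(-15, 3, 10) = -15, not -13 — does not hold.
8. m + d = 3 + 10 = 13; 13 ≥ 12, bound 12 not met — does not hold.
9. n = 9 > 7, so we need h ≤ -16; but h = -15 > -16 — does not hold.
10. k = 5 lies in [3, 8] — holds.

The assignment fails constraints 1, 7, 8, and 9.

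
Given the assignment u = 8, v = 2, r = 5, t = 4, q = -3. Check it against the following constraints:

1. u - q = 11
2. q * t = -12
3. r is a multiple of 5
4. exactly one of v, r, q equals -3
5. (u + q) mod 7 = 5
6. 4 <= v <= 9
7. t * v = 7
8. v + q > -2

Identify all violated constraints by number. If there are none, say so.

1. u - q = 8 - (-3) = 11 — holds.
2. q * t = -3 * 4 = -12 — holds.
3. 5 / 5 = 1, so 5 divides 5 — holds.
4. v=2, r=5, q=-3; 1 of them equals -3 — holds.
5. u + q = 5; 5 mod 7 = 5 — holds.
6. v = 2 is outside [4, 9] — fails.
7. t * v = 4 * 2 = 8, not 7 — fails.
8. v + q = 2 + (-3) = -1; -1 > -2 — holds.

Constraints 6 and 7 are violated.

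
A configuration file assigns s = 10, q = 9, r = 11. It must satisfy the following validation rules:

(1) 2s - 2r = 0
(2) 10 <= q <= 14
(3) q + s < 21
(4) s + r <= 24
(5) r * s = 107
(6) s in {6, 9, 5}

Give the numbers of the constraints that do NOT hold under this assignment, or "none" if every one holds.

Violated: 1, 2, 5, and 6.

(1) 2s - 2r = 2(10) - 2(11) = -2, not 0 — fails.
(2) q = 9 is outside [10, 14] — fails.
(3) q + s = 9 + 10 = 19; 19 < 21 — holds.
(4) s + r = 10 + 11 = 21; 21 ≤ 24 — holds.
(5) r * s = 11 * 10 = 110, not 107 — fails.
(6) s = 10 is not in {6, 9, 5} — fails.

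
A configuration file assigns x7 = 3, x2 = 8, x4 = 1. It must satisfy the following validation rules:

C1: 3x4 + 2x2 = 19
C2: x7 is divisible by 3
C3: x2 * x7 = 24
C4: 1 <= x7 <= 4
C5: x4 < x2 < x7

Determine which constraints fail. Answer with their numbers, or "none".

Violated: 5.

C1: 3x4 + 2x2 = 3(1) + 2(8) = 19  true
C2: 3 / 3 = 1, so 3 divides 3  true
C3: x2 * x7 = 8 * 3 = 24  true
C4: x7 = 3 lies in [1, 4]  true
C5: values 1, 8, 3; x2 = 8 is not < x7 = 3  false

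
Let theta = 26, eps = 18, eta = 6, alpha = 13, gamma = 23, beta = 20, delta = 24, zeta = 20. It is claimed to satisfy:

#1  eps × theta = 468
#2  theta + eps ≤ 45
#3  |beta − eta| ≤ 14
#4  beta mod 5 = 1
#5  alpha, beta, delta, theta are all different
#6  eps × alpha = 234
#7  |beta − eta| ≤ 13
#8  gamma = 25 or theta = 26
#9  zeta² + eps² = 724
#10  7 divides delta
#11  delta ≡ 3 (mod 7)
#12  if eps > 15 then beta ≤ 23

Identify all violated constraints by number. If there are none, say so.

#1 eps × theta = 18 × 26 = 468 — holds.
#2 theta + eps = 26 + 18 = 44; 44 ≤ 45 — holds.
#3 |20 − 6| = 14; 14 ≤ 14 — holds.
#4 20 mod 5 = 0, not 1 — does not hold.
#5 values 13, 20, 24, 26 are pairwise distinct — holds.
#6 eps × alpha = 18 × 13 = 234 — holds.
#7 |20 − 6| = 14; 14 > 13, exceeds bound 13 — does not hold.
#8 gamma = 23 ≠ 25, but theta = 26 = 26 (second disjunct) — holds.
#9 zeta² + eps² = 20² + 18² = 400 + 324 = 724 — holds.
#10 24 = 7×3 + 3, so 7 does not divide 24 — does not hold.
#11 24 mod 7 = 3 — holds.
#12 eps = 18 > 15, so we need beta ≤ 23; beta = 20 ≤ 23 — holds.

Violated: 4, 7, and 10.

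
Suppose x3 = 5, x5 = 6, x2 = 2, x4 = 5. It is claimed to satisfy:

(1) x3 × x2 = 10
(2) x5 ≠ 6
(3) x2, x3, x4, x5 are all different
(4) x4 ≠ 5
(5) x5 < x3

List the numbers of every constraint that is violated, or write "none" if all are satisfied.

The assignment fails constraints 2, 3, 4, 5.

(1) x3 × x2 = 5 × 2 = 10  holds
(2) x5 = 6, but 6 is required to differ  fails
(3) x3 = x4 = 5, not all different  fails
(4) x4 = 5, but 5 is required to differ  fails
(5) x5 = 6, x3 = 5; 6 ≥ 5 (want <)  fails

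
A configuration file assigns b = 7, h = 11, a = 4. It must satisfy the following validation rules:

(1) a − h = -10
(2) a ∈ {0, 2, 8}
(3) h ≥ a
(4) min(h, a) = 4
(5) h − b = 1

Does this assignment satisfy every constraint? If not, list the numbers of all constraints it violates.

Constraints 1, 2, and 5 are violated.

(1) a − h = 4 − 11 = -7, not -10  ✗
(2) a = 4 is not in {0, 2, 8}  ✗
(3) h = 11, a = 4; 11 ≥ 4  ✓
(4) min(11, 4) = 4  ✓
(5) h − b = 11 − 7 = 4, not 1  ✗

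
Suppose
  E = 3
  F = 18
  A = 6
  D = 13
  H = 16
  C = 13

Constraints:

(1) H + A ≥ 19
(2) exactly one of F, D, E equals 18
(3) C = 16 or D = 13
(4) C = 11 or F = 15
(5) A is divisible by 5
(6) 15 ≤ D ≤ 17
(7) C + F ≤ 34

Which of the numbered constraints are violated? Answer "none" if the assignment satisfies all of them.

Violated: 4, 5, and 6.

(1) H + A = 16 + 6 = 22; 22 ≥ 19  ✔
(2) F=18, D=13, E=3; 1 of them equals 18  ✔
(3) C = 13 ≠ 16, but D = 13 = 13 (second disjunct)  ✔
(4) C = 13 ≠ 11 and F = 18 ≠ 15; both disjuncts false  ✘
(5) 6 = 5×1 + 1, so 5 does not divide 6  ✘
(6) D = 13 is outside [15, 17]  ✘
(7) C + F = 13 + 18 = 31; 31 ≤ 34  ✔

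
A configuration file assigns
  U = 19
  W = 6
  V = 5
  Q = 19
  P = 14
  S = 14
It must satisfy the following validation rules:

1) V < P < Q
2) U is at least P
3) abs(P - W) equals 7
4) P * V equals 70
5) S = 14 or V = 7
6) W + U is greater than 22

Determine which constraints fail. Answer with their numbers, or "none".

Constraint 3 does not hold.

1) values 5 < 14 < 19 — holds.
2) U = 19, P = 14; 19 ≥ 14 — holds.
3) abs(14 - 6) = 8, not 7 — does not hold.
4) P * V = 14 * 5 = 70 — holds.
5) S = 14 = 14 (first disjunct) — holds.
6) W + U = 6 + 19 = 25; 25 > 22 — holds.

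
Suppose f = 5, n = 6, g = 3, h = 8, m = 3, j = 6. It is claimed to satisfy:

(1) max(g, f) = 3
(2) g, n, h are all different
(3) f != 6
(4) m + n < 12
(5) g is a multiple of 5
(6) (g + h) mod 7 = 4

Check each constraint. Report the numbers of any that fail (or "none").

Violated: 1 and 5.

(1) max(3, 5) = 5, not 3 — does not hold.
(2) values 3, 6, 8 are pairwise distinct — holds.
(3) f = 5, and 5 ≠ 6 — holds.
(4) m + n = 3 + 6 = 9; 9 < 12 — holds.
(5) 3 = 5*0 + 3, so 5 does not divide 3 — does not hold.
(6) g + h = 11; 11 mod 7 = 4 — holds.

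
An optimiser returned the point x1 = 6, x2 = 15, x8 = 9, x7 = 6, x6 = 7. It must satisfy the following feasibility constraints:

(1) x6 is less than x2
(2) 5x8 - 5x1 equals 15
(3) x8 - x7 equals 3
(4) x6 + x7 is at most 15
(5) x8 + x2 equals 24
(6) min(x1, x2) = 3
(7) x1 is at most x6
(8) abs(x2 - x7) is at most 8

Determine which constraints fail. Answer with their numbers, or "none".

(1) x6 = 7, x2 = 15; 7 < 15  yes
(2) 5x8 - 5x1 = 5(9) - 5(6) = 15  yes
(3) x8 - x7 = 9 - 6 = 3  yes
(4) x6 + x7 = 7 + 6 = 13; 13 ≤ 15  yes
(5) x8 + x2 = 9 + 15 = 24  yes
(6) min(6, 15) = 6, not 3  no
(7) x1 = 6, x6 = 7; 6 ≤ 7  yes
(8) abs(15 - 6) = 9; 9 > 8, exceeds bound 8  no

No — constraints 6, 8 are not satisfied.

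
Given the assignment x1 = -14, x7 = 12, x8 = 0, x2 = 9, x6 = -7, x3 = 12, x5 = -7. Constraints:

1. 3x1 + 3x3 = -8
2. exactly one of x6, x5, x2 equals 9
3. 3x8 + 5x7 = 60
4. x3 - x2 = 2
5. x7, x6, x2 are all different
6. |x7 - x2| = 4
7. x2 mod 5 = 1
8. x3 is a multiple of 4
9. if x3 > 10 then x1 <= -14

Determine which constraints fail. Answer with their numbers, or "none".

1. 3x1 + 3x3 = 3(-14) + 3(12) = -6, not -8  ✘
2. x6=-7, x5=-7, x2=9; 1 of them equals 9  ✔
3. 3x8 + 5x7 = 3(0) + 5(12) = 60  ✔
4. x3 - x2 = 12 - 9 = 3, not 2  ✘
5. values 12, -7, 9 are pairwise distinct  ✔
6. |12 - 9| = 3, not 4  ✘
7. 9 mod 5 = 4, not 1  ✘
8. 12 / 4 = 3, so 4 divides 12  ✔
9. x3 = 12 > 10, so we need x1 ≤ -14; x1 = -14 ≤ -14  ✔

Constraints 1, 4, 6, and 7 are violated.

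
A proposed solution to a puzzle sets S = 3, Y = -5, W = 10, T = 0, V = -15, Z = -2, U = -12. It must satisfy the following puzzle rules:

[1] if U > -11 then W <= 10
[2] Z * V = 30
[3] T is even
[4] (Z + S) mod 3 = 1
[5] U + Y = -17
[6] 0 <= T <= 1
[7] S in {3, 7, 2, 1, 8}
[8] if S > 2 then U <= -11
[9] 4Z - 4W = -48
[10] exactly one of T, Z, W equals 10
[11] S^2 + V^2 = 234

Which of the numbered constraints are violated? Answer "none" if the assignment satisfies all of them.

All constraints are satisfied.

[1] U = -12, not > -11; antecedent false, conditional vacuously true  true
[2] Z * V = -2 * (-15) = 30  true
[3] T = 0 is even  true
[4] Z + S = 1; 1 mod 3 = 1  true
[5] U + Y = -12 + (-5) = -17  true
[6] T = 0 lies in [0, 1]  true
[7] S = 3 is in {3, 7, 2, 1, 8}  true
[8] S = 3 > 2, so we need U ≤ -11; U = -12 ≤ -11  true
[9] 4Z - 4W = 4(-2) - 4(10) = -48  true
[10] T=0, Z=-2, W=10; 1 of them equals 10  true
[11] S^2 + V^2 = 3^2 + (-15)^2 = 9 + 225 = 234  true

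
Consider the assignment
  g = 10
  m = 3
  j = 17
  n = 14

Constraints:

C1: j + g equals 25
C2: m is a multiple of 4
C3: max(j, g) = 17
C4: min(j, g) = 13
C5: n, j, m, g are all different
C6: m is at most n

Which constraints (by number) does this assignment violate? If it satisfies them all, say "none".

No — constraints 1, 2, 4 are not satisfied.

C1: j + g = 17 + 10 = 27, not 25 — fails.
C2: 3 = 4*0 + 3, so 4 does not divide 3 — fails.
C3: max(17, 10) = 17 — holds.
C4: min(17, 10) = 10, not 13 — fails.
C5: values 14, 17, 3, 10 are pairwise distinct — holds.
C6: m = 3, n = 14; 3 ≤ 14 — holds.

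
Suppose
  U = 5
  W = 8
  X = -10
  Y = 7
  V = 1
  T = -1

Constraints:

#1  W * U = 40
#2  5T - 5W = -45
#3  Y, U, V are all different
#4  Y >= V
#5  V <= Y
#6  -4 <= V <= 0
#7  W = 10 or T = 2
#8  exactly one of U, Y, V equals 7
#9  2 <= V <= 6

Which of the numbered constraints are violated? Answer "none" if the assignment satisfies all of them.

#1 W * U = 8 * 5 = 40 — OK.
#2 5T - 5W = 5(-1) - 5(8) = -45 — OK.
#3 values 7, 5, 1 are pairwise distinct — OK.
#4 Y = 7, V = 1; 7 ≥ 1 — OK.
#5 V = 1, Y = 7; 1 ≤ 7 — OK.
#6 V = 1 is outside [-4, 0] — violated.
#7 W = 8 ≠ 10 and T = -1 ≠ 2; both disjuncts false — violated.
#8 U=5, Y=7, V=1; 1 of them equals 7 — OK.
#9 V = 1 is outside [2, 6] — violated.

Violated: 6, 7, and 9.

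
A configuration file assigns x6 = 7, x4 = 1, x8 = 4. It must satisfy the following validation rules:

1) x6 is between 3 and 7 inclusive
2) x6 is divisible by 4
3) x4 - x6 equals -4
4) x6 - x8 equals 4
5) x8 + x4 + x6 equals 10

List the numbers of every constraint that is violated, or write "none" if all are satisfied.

Violated: 2, 3, 4, 5.

1) x6 = 7 lies in [3, 7] — holds.
2) 7 = 4*1 + 3, so 4 does not divide 7 — fails.
3) x4 - x6 = 1 - 7 = -6, not -4 — fails.
4) x6 - x8 = 7 - 4 = 3, not 4 — fails.
5) x8 + x4 + x6 = 4 + 1 + 7 = 12, not 10 — fails.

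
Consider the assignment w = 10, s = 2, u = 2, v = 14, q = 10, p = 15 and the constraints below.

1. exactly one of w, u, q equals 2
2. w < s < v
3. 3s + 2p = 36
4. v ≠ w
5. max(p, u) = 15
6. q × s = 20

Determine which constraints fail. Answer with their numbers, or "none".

1. w=10, u=2, q=10; 1 of them equals 2  holds
2. values 10, 2, 14; w = 10 is not < s = 2  fails
3. 3s + 2p = 3(2) + 2(15) = 36  holds
4. v = 14, w = 10; distinct  holds
5. max(15, 2) = 15  holds
6. q × s = 10 × 2 = 20  holds

Constraint 2 does not hold.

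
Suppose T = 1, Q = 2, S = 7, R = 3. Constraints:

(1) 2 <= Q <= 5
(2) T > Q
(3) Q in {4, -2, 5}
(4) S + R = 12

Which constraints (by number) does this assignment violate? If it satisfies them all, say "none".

(1) Q = 2 lies in [2, 5] — OK.
(2) T = 1, Q = 2; 1 ≤ 2 (want >) — violated.
(3) Q = 2 is not in {4, -2, 5} — violated.
(4) S + R = 7 + 3 = 10, not 12 — violated.

No — constraints 2, 3, and 4 are not satisfied.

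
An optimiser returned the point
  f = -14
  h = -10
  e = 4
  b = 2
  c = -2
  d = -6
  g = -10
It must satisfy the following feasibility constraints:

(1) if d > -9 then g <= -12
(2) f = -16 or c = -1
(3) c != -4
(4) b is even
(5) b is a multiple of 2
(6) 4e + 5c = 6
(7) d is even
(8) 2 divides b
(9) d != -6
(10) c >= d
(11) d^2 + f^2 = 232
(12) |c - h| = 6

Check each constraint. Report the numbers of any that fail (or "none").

(1) d = -6 > -9, so we need g ≤ -12; but g = -10 > -12  no
(2) f = -14 ≠ -16 and c = -2 ≠ -1; both disjuncts false  no
(3) c = -2, and -2 ≠ -4  yes
(4) b = 2 is even  yes
(5) 2 / 2 = 1, so 2 divides 2  yes
(6) 4e + 5c = 4(4) + 5(-2) = 6  yes
(7) d = -6 is even  yes
(8) 2 / 2 = 1, so 2 divides 2  yes
(9) d = -6, but -6 is required to differ  no
(10) c = -2, d = -6; -2 ≥ -6  yes
(11) d^2 + f^2 = (-6)^2 + (-14)^2 = 36 + 196 = 232  yes
(12) |-2 - (-10)| = 8, not 6  no

Constraints 1, 2, 9, 12 do not hold.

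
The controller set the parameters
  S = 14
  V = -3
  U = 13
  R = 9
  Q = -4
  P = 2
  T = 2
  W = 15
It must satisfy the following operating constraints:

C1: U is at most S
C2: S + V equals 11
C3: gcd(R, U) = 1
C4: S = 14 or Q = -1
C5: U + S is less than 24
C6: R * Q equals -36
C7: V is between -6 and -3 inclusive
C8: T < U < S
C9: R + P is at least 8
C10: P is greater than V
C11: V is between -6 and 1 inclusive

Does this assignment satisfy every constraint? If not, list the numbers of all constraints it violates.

Violated: 5.

C1: U = 13, S = 14; 13 ≤ 14  true
C2: S + V = 14 + (-3) = 11  true
C3: gcd(9, 13) = 1  true
C4: S = 14 = 14 (first disjunct)  true
C5: U + S = 13 + 14 = 27; 27 ≥ 24, bound 24 not met  false
C6: R * Q = 9 * (-4) = -36  true
C7: V = -3 lies in [-6, -3]  true
C8: values 2 < 13 < 14  true
C9: R + P = 9 + 2 = 11; 11 ≥ 8  true
C10: P = 2, V = -3; 2 > -3  true
C11: V = -3 lies in [-6, 1]  true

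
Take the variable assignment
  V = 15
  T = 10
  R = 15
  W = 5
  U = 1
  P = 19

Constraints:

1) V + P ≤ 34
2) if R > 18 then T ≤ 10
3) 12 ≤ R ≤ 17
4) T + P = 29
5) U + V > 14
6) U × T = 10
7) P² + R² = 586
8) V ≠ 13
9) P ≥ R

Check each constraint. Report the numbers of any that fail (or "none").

The assignment satisfies every constraint.

1) V + P = 15 + 19 = 34; 34 ≤ 34  ✔
2) R = 15, not > 18; antecedent false, conditional vacuously true  ✔
3) R = 15 lies in [12, 17]  ✔
4) T + P = 10 + 19 = 29  ✔
5) U + V = 1 + 15 = 16; 16 > 14  ✔
6) U × T = 1 × 10 = 10  ✔
7) P² + R² = 19² + 15² = 361 + 225 = 586  ✔
8) V = 15, and 15 ≠ 13  ✔
9) P = 19, R = 15; 19 ≥ 15  ✔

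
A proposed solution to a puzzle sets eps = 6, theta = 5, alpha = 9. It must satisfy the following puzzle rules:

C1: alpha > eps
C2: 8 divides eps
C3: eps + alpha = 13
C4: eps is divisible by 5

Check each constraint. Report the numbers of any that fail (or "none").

C1: alpha = 9, eps = 6; 9 > 6  yes
C2: 6 = 8×0 + 6, so 8 does not divide 6  no
C3: eps + alpha = 6 + 9 = 15, not 13  no
C4: 6 = 5×1 + 1, so 5 does not divide 6  no

Violated: 2, 3, and 4.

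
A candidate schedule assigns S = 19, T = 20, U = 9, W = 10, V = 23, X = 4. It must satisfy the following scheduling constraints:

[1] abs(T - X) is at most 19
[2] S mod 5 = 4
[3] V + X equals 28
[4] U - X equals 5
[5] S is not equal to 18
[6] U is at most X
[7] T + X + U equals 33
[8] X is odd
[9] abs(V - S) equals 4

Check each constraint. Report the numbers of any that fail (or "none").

Constraints 3, 6, 8 are violated.

[1] abs(20 - 4) = 16; 16 ≤ 19 — satisfied.
[2] 19 mod 5 = 4 — satisfied.
[3] V + X = 23 + 4 = 27, not 28 — violated.
[4] U - X = 9 - 4 = 5 — satisfied.
[5] S = 19, and 19 ≠ 18 — satisfied.
[6] U = 9, X = 4; 9 > 4 (want ≤) — violated.
[7] T + X + U = 20 + 4 + 9 = 33 — satisfied.
[8] X = 4 is even — violated.
[9] abs(23 - 19) = 4 — satisfied.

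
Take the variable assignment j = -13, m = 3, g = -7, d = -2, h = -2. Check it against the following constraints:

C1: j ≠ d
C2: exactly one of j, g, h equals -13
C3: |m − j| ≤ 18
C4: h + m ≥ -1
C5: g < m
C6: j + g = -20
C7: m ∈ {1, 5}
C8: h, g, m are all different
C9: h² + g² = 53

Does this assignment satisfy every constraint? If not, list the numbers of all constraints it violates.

C1: j = -13, d = -2; distinct — satisfied.
C2: j=-13, g=-7, h=-2; 1 of them equals -13 — satisfied.
C3: |3 − (-13)| = 16; 16 ≤ 18 — satisfied.
C4: h + m = -2 + 3 = 1; 1 ≥ -1 — satisfied.
C5: g = -7, m = 3; -7 < 3 — satisfied.
C6: j + g = -13 + (-7) = -20 — satisfied.
C7: m = 3 is not in {1, 5} — violated.
C8: values -2, -7, 3 are pairwise distinct — satisfied.
C9: h² + g² = (-2)² + (-7)² = 4 + 49 = 53 — satisfied.

Constraint 7 does not hold.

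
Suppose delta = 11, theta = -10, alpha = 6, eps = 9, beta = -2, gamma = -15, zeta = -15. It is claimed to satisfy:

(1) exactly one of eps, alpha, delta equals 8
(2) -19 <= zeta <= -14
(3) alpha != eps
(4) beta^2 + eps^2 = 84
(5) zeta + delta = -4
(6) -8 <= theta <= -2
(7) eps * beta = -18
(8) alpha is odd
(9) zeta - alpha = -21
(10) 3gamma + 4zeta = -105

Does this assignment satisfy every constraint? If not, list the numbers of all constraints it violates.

(1) eps=9, alpha=6, delta=11; 0 of them equal 8, not exactly one — violated.
(2) zeta = -15 lies in [-19, -14] — OK.
(3) alpha = 6, eps = 9; distinct — OK.
(4) beta^2 + eps^2 = (-2)^2 + 9^2 = 4 + 81 = 85, not 84 — violated.
(5) zeta + delta = -15 + 11 = -4 — OK.
(6) theta = -10 is outside [-8, -2] — violated.
(7) eps * beta = 9 * (-2) = -18 — OK.
(8) alpha = 6 is even — violated.
(9) zeta - alpha = -15 - 6 = -21 — OK.
(10) 3gamma + 4zeta = 3(-15) + 4(-15) = -105 — OK.

Violated: 1, 4, 6, 8.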